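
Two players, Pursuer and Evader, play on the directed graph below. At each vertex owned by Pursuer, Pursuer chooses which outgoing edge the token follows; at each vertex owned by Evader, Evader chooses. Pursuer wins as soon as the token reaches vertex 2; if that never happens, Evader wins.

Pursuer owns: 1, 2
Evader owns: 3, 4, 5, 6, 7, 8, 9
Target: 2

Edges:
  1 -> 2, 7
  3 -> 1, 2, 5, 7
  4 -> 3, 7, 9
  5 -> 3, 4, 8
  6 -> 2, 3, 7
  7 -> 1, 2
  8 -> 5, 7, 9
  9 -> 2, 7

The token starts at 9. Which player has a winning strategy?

A0 = {2}
A1: add {1} — 1 (Pursuer) has 1→2.
A2: add {7} — 7 (Evader): all of {1, 2} already in.
A3: add {9} — 9 (Evader): all of {2, 7} already in.
A4 = A3; e.g. 3 (Evader) can still go to 5. Fixed point.
9 ∈ A3, so Pursuer can force the target.

Pursuer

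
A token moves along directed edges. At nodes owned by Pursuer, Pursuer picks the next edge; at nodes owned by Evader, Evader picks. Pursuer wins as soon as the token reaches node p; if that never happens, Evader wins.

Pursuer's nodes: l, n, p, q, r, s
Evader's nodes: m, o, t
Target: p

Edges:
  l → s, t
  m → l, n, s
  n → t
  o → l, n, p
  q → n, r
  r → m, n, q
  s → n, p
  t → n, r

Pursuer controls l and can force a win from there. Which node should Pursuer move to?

A0 = {p}
A1: add {s} — s (Pursuer) has s→p.
A2: add {l} — l (Pursuer) has l→s.
A3 = A2; e.g. m (Evader) can still go to n. Fixed point.
From l, successor s is in the attractor (rank 1); the other successor t is not.

s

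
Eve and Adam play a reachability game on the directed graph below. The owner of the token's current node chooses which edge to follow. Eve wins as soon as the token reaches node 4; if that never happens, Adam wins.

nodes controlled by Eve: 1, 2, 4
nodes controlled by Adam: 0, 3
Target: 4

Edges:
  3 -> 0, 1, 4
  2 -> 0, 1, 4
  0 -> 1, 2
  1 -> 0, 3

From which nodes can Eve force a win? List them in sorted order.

A0 = {4}
A1: add {2} — 2 (Eve) has 2→4.
A2 = A1; e.g. 0 (Adam) can still go to 1. Fixed point.
Eve's winning region = {2, 4}.

2, 4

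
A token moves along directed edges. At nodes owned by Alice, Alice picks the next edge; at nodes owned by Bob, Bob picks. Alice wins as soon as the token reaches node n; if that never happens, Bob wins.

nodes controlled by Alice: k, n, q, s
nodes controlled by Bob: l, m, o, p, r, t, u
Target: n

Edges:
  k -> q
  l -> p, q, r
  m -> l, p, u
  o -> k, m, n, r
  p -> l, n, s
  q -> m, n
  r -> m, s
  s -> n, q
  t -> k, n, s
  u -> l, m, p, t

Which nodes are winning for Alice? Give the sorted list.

A0 = {n}
A1: add {q, s} — q (Alice) has q→n; s (Alice) has s→n.
A2: add {k} — k (Alice) has k→q.
A3: add {t} — t (Bob): all of {k, n, s} already in.
A4 = A3; e.g. l (Bob) can still go to p. Fixed point.
Alice's winning region = {k, n, q, s, t}.

k, n, q, s, t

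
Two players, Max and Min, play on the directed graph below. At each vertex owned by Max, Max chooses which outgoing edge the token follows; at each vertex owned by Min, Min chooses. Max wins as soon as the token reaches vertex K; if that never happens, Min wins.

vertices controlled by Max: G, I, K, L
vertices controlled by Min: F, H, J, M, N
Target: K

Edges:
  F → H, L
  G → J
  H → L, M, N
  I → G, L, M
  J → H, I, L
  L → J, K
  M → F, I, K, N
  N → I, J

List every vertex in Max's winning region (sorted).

A0 = {K}
A1: add {L} — L (Max) has L→K.
A2: add {I} — I (Max) has I→L.
A3 = A2; e.g. F (Min) can still go to H. Fixed point.
Max's winning region = {I, K, L}.

I, K, L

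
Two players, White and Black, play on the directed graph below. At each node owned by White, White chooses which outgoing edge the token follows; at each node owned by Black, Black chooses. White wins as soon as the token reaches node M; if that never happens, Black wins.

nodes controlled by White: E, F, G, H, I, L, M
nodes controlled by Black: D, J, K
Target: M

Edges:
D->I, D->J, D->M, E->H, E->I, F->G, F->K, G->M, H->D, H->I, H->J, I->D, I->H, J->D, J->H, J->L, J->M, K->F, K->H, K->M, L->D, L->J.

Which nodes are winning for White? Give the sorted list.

F, G, M

A0 = {M}
A1: add {G} — G (White) has G→M.
A2: add {F} — F (White) has F→G.
A3 = A2; e.g. D (Black) can still go to I. Fixed point.
White's winning region = {F, G, M}.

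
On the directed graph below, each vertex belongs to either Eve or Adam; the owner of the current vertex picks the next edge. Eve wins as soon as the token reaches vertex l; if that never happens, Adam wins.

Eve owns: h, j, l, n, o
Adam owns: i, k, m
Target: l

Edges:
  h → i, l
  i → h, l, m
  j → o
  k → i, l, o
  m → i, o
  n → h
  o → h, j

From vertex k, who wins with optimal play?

Adam

A0 = {l}
A1: add {h} — h (Eve) has h→l.
A2: add {n, o} — n (Eve) has n→h; o (Eve) has o→h.
A3: add {j} — j (Eve) has j→o.
A4 = A3; e.g. i (Adam) can still go to m. Fixed point.
k never enters the attractor, so Adam can avoid the target forever.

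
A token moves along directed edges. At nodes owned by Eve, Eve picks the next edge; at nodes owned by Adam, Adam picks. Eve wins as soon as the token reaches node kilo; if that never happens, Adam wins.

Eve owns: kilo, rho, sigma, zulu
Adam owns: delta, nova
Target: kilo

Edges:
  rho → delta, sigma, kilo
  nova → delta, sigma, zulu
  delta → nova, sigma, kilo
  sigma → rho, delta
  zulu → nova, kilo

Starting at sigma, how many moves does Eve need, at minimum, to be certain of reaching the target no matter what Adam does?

A0 = {kilo}
A1: add {rho, zulu} — rho (Eve) has rho→kilo; zulu (Eve) has zulu→kilo.
A2: add {sigma} — sigma (Eve) has sigma→rho.
A3 = A2; e.g. nova (Adam) can still go to delta. Fixed point.
sigma enters the attractor at level 2, so Eve can force the target in 2 moves from there.

2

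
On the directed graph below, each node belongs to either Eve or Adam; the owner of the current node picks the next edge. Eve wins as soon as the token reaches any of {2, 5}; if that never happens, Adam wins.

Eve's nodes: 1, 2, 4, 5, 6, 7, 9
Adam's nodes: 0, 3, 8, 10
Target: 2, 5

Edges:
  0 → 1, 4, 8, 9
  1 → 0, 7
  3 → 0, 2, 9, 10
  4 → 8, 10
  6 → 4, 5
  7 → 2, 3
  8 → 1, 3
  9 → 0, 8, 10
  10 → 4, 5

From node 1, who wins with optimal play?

A0 = {2, 5}
A1: add {6, 7} — 6 (Eve) has 6→5; 7 (Eve) has 7→2.
A2: add {1} — 1 (Eve) has 1→7.
A3 = A2; e.g. 0 (Adam) can still go to 4. Fixed point.
1 ∈ A2, so Eve can force the target.

Eve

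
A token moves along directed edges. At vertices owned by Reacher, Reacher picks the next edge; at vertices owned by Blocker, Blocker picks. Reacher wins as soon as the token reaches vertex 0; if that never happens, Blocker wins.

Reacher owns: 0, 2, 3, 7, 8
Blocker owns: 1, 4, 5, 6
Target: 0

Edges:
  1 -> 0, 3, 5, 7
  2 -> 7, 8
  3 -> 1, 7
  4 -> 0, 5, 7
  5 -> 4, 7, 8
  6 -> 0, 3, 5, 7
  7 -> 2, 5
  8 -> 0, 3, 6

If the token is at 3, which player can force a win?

A0 = {0}
A1: add {8} — 8 (Reacher) has 8→0.
A2: add {2} — 2 (Reacher) has 2→8.
A3: add {7} — 7 (Reacher) has 7→2.
A4: add {3} — 3 (Reacher) has 3→7.
A5 = A4; e.g. 1 (Blocker) can still go to 5. Fixed point.
3 ∈ A4, so Reacher can force the target.

Reacher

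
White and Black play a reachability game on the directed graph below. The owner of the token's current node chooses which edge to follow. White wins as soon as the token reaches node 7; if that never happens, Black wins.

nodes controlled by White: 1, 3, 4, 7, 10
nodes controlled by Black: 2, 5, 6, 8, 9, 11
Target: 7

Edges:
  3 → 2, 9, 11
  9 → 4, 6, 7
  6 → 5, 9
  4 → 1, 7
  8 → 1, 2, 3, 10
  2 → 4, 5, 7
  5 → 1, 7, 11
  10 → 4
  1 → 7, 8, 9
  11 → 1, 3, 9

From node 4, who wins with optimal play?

A0 = {7}
A1: add {1, 4} — 1 (White) has 1→7; 4 (White) has 4→7.
4 ∈ A1, so White can force the target.

White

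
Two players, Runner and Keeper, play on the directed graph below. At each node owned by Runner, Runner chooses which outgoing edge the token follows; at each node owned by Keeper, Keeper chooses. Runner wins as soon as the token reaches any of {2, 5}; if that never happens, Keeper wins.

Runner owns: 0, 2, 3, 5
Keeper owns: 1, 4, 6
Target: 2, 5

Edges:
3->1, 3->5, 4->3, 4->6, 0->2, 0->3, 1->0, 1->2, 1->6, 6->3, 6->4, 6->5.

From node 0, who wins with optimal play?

A0 = {2, 5}
A1: add {0, 3} — 0 (Runner) has 0→2; 3 (Runner) has 3→5.
A2 = A1; e.g. 1 (Keeper) can still go to 6. Fixed point.
0 ∈ A1, so Runner can force the target.

Runner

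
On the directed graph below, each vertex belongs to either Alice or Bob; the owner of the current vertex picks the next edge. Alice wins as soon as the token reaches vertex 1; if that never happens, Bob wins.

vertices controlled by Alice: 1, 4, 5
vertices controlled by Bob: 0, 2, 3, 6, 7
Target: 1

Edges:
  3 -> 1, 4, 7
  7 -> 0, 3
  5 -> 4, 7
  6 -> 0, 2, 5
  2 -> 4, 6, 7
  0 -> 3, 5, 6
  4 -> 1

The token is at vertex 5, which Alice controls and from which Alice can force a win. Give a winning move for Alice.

A0 = {1}
A1: add {4} — 4 (Alice) has 4→1.
A2: add {5} — 5 (Alice) has 5→4.
A3 = A2; e.g. 0 (Bob) can still go to 3. Fixed point.
From 5, successor 4 is in the attractor (rank 1); the other successor 7 is not.

4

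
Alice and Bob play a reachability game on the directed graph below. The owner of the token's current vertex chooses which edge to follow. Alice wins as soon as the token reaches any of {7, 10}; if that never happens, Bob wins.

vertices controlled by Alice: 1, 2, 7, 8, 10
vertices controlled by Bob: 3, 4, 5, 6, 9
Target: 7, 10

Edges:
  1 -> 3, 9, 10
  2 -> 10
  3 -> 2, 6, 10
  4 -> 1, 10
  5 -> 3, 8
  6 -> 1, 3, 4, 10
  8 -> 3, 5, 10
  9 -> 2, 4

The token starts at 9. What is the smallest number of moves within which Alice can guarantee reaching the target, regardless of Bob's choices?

3

A0 = {7, 10}
A1: add {1, 2, 8} — 1 (Alice) has 1→10; 2 (Alice) has 2→10; 8 (Alice) has 8→10.
A2: add {4} — 4 (Bob): all of {1, 10} already in.
A3: add {9} — 9 (Bob): all of {2, 4} already in.
A4 = A3; e.g. 3 (Bob) can still go to 6. Fixed point.
9 enters the attractor at level 3, so Alice can force the target in 3 moves from there.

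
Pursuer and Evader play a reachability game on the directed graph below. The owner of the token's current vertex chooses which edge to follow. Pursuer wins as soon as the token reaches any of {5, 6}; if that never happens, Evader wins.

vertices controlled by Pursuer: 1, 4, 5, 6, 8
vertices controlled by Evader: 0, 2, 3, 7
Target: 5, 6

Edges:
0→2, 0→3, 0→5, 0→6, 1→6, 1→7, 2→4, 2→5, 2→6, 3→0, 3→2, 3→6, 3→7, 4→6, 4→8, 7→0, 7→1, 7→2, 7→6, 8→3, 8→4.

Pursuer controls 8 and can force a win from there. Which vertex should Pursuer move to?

A0 = {5, 6}
A1: add {1, 4} — 1 (Pursuer) has 1→6; 4 (Pursuer) has 4→6.
A2: add {2, 8} — 2 (Evader): all of {4, 5, 6} already in; 8 (Pursuer) has 8→4.
A3 = A2; e.g. 0 (Evader) can still go to 3. Fixed point.
From 8, successor 4 is in the attractor (rank 1); the other successor 3 is not.

4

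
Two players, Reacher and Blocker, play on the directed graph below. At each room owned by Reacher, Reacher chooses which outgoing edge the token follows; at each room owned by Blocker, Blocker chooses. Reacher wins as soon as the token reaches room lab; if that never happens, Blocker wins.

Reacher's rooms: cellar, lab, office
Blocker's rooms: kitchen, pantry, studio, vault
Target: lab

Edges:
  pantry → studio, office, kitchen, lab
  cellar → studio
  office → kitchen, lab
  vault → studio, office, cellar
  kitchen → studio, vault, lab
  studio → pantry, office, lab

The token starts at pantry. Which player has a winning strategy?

A0 = {lab}
A1: add {office} — office (Reacher) has office→lab.
A2 = A1; e.g. studio (Blocker) can still go to pantry. Fixed point.
pantry never enters the attractor, so Blocker can avoid the target forever.

Blocker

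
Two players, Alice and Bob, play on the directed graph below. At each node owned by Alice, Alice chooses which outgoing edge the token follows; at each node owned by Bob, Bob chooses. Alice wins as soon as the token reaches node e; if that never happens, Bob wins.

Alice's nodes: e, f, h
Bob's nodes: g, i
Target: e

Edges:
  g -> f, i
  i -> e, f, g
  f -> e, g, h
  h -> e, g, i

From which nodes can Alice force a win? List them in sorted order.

e, f, h

A0 = {e}
A1: add {f, h} — f (Alice) has f→e; h (Alice) has h→e.
A2 = A1; e.g. g (Bob) can still go to i. Fixed point.
Alice's winning region = {e, f, h}.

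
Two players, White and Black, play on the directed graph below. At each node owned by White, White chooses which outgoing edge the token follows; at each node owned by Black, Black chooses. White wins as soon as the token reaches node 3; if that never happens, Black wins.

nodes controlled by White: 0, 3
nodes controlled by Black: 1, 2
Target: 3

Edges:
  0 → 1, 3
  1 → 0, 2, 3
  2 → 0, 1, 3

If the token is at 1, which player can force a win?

A0 = {3}
A1: add {0} — 0 (White) has 0→3.
A2 = A1; e.g. 1 (Black) can still go to 2. Fixed point.
1 never enters the attractor, so Black can avoid the target forever.

Black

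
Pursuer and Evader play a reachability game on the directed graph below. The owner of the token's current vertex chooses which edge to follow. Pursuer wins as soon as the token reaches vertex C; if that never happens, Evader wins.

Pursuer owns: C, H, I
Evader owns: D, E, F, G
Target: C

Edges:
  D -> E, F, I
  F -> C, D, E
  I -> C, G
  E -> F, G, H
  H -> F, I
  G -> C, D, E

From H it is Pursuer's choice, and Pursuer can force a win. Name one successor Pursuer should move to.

I

A0 = {C}
A1: add {I} — I (Pursuer) has I→C.
A2: add {H} — H (Pursuer) has H→I.
A3 = A2; e.g. D (Evader) can still go to E. Fixed point.
From H, successor I is in the attractor (rank 1); the other successor F is not.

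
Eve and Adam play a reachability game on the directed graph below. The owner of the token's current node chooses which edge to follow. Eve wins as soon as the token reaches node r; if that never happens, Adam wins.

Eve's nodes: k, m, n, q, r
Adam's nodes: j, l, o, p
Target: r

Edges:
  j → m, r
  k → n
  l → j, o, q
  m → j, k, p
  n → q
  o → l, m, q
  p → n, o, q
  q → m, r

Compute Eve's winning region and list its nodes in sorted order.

j, k, m, n, q, r

A0 = {r}
A1: add {q} — q (Eve) has q→r.
A2: add {n} — n (Eve) has n→q.
A3: add {k} — k (Eve) has k→n.
A4: add {m} — m (Eve) has m→k.
A5: add {j} — j (Adam): all of {m, r} already in.
A6 = A5; e.g. l (Adam) can still go to o. Fixed point.
Eve's winning region = {j, k, m, n, q, r}.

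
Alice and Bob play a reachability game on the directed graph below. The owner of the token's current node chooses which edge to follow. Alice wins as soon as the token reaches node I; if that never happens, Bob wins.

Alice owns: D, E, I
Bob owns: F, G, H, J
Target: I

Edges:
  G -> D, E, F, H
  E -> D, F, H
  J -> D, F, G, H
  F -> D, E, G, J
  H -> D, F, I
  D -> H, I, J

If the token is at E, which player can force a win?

A0 = {I}
A1: add {D} — D (Alice) has D→I.
A2: add {E} — E (Alice) has E→D.
A3 = A2; e.g. F (Bob) can still go to G. Fixed point.
E ∈ A2, so Alice can force the target.

Alice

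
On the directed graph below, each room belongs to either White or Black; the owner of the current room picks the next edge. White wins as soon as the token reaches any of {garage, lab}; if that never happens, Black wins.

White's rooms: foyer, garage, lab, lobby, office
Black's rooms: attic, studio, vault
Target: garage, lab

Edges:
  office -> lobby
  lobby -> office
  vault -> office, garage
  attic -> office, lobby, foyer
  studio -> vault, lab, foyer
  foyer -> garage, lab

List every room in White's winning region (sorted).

foyer, garage, lab

A0 = {garage, lab}
A1: add {foyer} — foyer (White) has foyer→garage.
A2 = A1; e.g. office (White) has no edge into A1. Fixed point.
White's winning region = {foyer, garage, lab}.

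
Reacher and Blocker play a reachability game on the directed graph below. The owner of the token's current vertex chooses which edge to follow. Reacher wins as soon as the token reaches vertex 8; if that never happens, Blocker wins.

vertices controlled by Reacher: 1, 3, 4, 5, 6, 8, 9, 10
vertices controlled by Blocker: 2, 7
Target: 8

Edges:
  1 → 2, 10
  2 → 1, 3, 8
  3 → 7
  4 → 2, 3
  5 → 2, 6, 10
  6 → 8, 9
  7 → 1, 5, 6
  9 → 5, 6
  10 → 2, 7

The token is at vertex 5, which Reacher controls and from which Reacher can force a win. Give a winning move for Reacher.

6

A0 = {8}
A1: add {6} — 6 (Reacher) has 6→8.
A2: add {5, 9} — 5 (Reacher) has 5→6; 9 (Reacher) has 9→6.
A3 = A2; e.g. 1 (Reacher) has no edge into A2. Fixed point.
From 5, successor 6 is in the attractor (rank 1); the other successors 2, 10 are not.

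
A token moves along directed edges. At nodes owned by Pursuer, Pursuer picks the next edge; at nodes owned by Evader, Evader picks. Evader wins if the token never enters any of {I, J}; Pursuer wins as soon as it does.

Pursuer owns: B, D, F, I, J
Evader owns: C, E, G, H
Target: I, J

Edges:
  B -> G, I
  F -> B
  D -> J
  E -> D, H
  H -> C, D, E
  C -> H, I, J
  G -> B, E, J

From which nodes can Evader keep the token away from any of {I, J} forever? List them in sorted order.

A0 = {I, J}
A1: add {B, D} — B (Pursuer) has B→I; D (Pursuer) has D→J.
A2: add {F} — F (Pursuer) has F→B.
A3 = A2; e.g. C (Evader) can still go to H. Fixed point.
Pursuer's attractor = {B, D, F, I, J}; Evader avoids the target exactly from the complement.

C, E, G, H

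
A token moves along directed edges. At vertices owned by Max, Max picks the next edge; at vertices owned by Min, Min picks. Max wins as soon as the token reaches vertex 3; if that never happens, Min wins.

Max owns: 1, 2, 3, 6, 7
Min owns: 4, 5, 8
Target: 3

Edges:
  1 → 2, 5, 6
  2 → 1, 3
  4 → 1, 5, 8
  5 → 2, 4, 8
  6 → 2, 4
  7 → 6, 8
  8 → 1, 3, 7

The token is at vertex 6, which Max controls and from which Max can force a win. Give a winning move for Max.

2

A0 = {3}
A1: add {2} — 2 (Max) has 2→3.
A2: add {1, 6} — 1 (Max) has 1→2; 6 (Max) has 6→2.
A3: add {7} — 7 (Max) has 7→6.
A4: add {8} — 8 (Min): all of {1, 3, 7} already in.
A5 = A4; e.g. 4 (Min) can still go to 5. Fixed point.
From 6, successor 2 is in the attractor (rank 1); the other successor 4 is not.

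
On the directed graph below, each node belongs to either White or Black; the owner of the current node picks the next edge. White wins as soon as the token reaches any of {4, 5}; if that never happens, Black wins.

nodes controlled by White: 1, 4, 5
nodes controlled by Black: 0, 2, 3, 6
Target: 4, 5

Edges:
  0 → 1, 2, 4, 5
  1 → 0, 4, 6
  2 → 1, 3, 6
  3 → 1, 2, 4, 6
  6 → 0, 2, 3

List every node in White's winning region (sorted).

A0 = {4, 5}
A1: add {1} — 1 (White) has 1→4.
A2 = A1; e.g. 0 (Black) can still go to 2. Fixed point.
White's winning region = {1, 4, 5}.

1, 4, 5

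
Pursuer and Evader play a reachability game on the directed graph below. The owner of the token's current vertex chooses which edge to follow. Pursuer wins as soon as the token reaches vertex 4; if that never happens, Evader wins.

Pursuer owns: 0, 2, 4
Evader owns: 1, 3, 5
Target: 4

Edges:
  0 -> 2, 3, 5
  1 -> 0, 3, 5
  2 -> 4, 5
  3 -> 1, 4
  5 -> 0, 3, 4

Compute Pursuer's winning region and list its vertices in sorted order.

A0 = {4}
A1: add {2} — 2 (Pursuer) has 2→4.
A2: add {0} — 0 (Pursuer) has 0→2.
A3 = A2; e.g. 1 (Evader) can still go to 3. Fixed point.
Pursuer's winning region = {0, 2, 4}.

0, 2, 4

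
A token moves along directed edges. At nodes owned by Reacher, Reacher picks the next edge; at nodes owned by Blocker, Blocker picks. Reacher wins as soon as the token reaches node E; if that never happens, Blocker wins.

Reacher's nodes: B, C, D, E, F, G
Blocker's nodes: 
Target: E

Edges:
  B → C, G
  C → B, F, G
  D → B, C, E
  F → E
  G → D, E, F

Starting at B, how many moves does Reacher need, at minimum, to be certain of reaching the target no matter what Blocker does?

A0 = {E}
A1: add {D, F, G} — D (Reacher) has D→E; F (Reacher) has F→E; G (Reacher) has G→E.
A2: add {B, C} — B (Reacher) has B→G; C (Reacher) has C→F.
A2 = all vertices. Fixed point.
B enters the attractor at level 2, so Reacher can force the target in 2 moves from there.

2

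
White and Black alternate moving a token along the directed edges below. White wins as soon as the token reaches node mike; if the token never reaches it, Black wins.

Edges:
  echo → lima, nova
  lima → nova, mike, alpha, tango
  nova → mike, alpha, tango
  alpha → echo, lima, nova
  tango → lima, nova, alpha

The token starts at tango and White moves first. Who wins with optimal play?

Track states (vertex, player-to-move).
A0 = {(mike,White), (mike,Black)}
A1: add {(lima,White), (nova,White)}.
A2: add {(echo,Black)}.
A3: add {(alpha,White)}.
A4: add {(tango,Black)}.
A5 = A4; e.g. (echo,White) stays out. (tango,White) never enters ⇒ Black avoids the target.

Black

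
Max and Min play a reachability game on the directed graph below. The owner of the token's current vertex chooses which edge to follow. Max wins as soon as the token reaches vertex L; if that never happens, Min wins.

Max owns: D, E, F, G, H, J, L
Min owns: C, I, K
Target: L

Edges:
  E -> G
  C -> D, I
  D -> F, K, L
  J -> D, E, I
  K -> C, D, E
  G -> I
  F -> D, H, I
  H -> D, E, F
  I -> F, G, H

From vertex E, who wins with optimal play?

A0 = {L}
A1: add {D} — D (Max) has D→L.
A2: add {F, H, J} — F (Max) has F→D; H (Max) has H→D; J (Max) has J→D.
A3 = A2; e.g. C (Min) can still go to I. Fixed point.
E never enters the attractor, so Min can avoid the target forever.

Min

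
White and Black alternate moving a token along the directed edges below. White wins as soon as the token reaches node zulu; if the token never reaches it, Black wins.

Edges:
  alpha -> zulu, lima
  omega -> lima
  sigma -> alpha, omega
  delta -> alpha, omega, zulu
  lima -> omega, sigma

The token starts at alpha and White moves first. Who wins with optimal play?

Track states (vertex, player-to-move).
A0 = {(zulu,White), (zulu,Black)}
A1: add {(alpha,White), (delta,White)}.
(alpha,White) ∈ A1 ⇒ White forces the target.

White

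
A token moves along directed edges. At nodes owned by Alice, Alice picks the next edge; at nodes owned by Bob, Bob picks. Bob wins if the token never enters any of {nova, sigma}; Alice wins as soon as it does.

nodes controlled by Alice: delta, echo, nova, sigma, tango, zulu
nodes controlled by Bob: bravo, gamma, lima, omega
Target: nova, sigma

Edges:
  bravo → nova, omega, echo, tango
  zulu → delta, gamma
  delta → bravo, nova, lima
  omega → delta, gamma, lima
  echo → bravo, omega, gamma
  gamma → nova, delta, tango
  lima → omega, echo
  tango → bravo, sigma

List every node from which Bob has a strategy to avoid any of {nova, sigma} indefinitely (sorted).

A0 = {nova, sigma}
A1: add {delta, tango} — delta (Alice) has delta→nova; tango (Alice) has tango→sigma.
A2: add {gamma, zulu} — zulu (Alice) has zulu→delta; gamma (Bob): all of {nova, delta, tango} already in.
A3: add {echo} — echo (Alice) has echo→gamma.
A4 = A3; e.g. bravo (Bob) can still go to omega. Fixed point.
Alice's attractor = {delta, echo, gamma, nova, sigma, tango, zulu}; Bob avoids the target exactly from the complement.

bravo, lima, omega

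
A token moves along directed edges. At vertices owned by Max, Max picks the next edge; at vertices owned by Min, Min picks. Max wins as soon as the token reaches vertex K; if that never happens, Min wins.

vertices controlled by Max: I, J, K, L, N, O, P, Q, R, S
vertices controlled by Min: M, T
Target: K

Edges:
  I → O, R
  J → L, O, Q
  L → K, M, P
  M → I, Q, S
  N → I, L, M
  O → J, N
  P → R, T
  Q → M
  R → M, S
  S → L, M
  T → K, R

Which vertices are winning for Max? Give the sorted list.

A0 = {K}
A1: add {L} — L (Max) has L→K.
A2: add {J, N, S} — J (Max) has J→L; N (Max) has N→L; S (Max) has S→L.
A3: add {O, R} — O (Max) has O→J; R (Max) has R→S.
A4: add {I, P, T} — I (Max) has I→O; P (Max) has P→R; T (Min): all of {K, R} already in.
A5 = A4; e.g. M (Min) can still go to Q. Fixed point.
Max's winning region = {I, J, K, L, N, O, P, R, S, T}.

I, J, K, L, N, O, P, R, S, T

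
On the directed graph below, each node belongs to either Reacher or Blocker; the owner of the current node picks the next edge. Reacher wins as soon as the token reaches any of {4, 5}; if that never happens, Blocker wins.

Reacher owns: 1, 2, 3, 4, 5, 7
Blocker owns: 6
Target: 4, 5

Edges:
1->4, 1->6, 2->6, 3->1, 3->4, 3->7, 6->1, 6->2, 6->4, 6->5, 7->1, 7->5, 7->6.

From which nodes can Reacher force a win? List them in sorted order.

A0 = {4, 5}
A1: add {1, 3, 7} — 1 (Reacher) has 1→4; 3 (Reacher) has 3→4; 7 (Reacher) has 7→5.
A2 = A1; e.g. 2 (Reacher) has no edge into A1. Fixed point.
Reacher's winning region = {1, 3, 4, 5, 7}.

1, 3, 4, 5, 7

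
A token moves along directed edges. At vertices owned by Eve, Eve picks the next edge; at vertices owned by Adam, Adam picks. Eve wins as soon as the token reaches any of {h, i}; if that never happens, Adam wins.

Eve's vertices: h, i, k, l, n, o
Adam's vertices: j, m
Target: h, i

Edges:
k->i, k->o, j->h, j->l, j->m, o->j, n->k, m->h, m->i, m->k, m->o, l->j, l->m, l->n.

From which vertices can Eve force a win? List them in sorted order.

h, i, k, l, n

A0 = {h, i}
A1: add {k} — k (Eve) has k→i.
A2: add {n} — n (Eve) has n→k.
A3: add {l} — l (Eve) has l→n.
A4 = A3; e.g. j (Adam) can still go to m. Fixed point.
Eve's winning region = {h, i, k, l, n}.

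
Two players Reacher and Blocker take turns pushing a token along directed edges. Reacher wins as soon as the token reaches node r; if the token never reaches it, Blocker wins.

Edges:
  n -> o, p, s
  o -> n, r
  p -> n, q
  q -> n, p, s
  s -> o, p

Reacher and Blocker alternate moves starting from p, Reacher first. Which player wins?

Blocker

Track states (vertex, player-to-move).
A0 = {(r,Reacher), (r,Blocker)}
A1: add {(o,Reacher)}.
A2 = A1; e.g. (n,Reacher) stays out. (p,Reacher) never enters ⇒ Blocker avoids the target.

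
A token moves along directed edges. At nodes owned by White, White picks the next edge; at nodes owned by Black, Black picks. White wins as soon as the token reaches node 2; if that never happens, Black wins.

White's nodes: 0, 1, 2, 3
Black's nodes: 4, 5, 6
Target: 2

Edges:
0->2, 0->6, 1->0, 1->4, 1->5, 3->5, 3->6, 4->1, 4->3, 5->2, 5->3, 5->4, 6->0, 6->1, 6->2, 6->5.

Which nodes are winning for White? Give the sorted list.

0, 1, 2

A0 = {2}
A1: add {0} — 0 (White) has 0→2.
A2: add {1} — 1 (White) has 1→0.
A3 = A2; e.g. 3 (White) has no edge into A2. Fixed point.
White's winning region = {0, 1, 2}.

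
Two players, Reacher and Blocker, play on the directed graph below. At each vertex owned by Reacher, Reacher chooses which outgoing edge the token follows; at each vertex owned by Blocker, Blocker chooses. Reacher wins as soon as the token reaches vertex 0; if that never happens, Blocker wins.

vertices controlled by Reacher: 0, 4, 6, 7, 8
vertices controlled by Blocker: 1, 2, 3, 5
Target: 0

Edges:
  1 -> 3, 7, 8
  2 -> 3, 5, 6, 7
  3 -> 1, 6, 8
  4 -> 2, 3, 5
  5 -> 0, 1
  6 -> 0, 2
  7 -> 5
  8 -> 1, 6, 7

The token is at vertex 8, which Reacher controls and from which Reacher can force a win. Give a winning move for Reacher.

A0 = {0}
A1: add {6} — 6 (Reacher) has 6→0.
A2: add {8} — 8 (Reacher) has 8→6.
A3 = A2; e.g. 1 (Blocker) can still go to 3. Fixed point.
From 8, successor 6 is in the attractor (rank 1); the other successors 1, 7 are not.

6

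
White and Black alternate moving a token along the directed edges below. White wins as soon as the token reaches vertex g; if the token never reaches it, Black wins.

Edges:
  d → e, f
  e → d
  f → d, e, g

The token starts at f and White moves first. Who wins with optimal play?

White

Track states (vertex, player-to-move).
A0 = {(g,White), (g,Black)}
A1: add {(f,White)}.
(f,White) ∈ A1 ⇒ White forces the target.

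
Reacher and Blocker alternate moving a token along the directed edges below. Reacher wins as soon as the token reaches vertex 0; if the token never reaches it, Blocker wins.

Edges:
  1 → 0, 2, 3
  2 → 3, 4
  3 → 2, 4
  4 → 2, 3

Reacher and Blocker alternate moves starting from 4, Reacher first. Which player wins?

Track states (vertex, player-to-move).
A0 = {(0,Reacher), (0,Blocker)}
A1: add {(1,Reacher)}.
A2 = A1; e.g. (1,Blocker) stays out. (4,Reacher) never enters ⇒ Blocker avoids the target.

Blocker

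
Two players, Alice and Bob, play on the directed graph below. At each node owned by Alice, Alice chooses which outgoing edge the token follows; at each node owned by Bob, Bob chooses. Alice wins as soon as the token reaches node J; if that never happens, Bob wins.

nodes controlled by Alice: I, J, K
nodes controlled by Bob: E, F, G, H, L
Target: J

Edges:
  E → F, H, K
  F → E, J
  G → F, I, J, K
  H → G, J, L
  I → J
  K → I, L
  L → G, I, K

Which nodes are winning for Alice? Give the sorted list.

I, J, K

A0 = {J}
A1: add {I} — I (Alice) has I→J.
A2: add {K} — K (Alice) has K→I.
A3 = A2; e.g. E (Bob) can still go to F. Fixed point.
Alice's winning region = {I, J, K}.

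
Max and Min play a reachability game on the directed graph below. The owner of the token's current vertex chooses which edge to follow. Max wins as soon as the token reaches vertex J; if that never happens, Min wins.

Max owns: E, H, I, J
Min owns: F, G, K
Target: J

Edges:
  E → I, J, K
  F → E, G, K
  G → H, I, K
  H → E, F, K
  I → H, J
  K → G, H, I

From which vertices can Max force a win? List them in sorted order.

E, H, I, J

A0 = {J}
A1: add {E, I} — E (Max) has E→J; I (Max) has I→J.
A2: add {H} — H (Max) has H→E.
A3 = A2; e.g. F (Min) can still go to G. Fixed point.
Max's winning region = {E, H, I, J}.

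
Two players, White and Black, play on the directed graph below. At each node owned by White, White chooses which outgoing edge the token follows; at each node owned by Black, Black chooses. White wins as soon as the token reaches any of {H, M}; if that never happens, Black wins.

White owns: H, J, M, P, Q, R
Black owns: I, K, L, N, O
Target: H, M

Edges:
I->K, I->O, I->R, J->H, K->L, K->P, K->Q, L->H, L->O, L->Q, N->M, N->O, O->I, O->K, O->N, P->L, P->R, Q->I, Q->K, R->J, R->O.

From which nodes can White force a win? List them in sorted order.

A0 = {H, M}
A1: add {J} — J (White) has J→H.
A2: add {R} — R (White) has R→J.
A3: add {P} — P (White) has P→R.
A4 = A3; e.g. I (Black) can still go to K. Fixed point.
White's winning region = {H, J, M, P, R}.

H, J, M, P, R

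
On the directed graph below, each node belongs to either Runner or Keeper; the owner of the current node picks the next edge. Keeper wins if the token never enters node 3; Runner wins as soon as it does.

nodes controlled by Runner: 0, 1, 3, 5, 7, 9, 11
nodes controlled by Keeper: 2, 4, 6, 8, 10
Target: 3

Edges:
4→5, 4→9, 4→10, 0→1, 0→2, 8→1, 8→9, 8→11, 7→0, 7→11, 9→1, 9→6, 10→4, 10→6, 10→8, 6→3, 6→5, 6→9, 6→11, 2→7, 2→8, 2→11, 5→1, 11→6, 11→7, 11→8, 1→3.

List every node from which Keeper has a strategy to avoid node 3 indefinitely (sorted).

A0 = {3}
A1: add {1} — 1 (Runner) has 1→3.
A2: add {0, 5, 9} — 0 (Runner) has 0→1; 5 (Runner) has 5→1; 9 (Runner) has 9→1.
A3: add {7} — 7 (Runner) has 7→0.
A4: add {11} — 11 (Runner) has 11→7.
A5: add {6, 8} — 6 (Keeper): all of {3, 5, 9, 11} already in; 8 (Keeper): all of {1, 9, 11} already in.
A6: add {2} — 2 (Keeper): all of {7, 8, 11} already in.
A7 = A6; e.g. 4 (Keeper) can still go to 10. Fixed point.
Runner's attractor = {0, 1, 2, 3, 5, 6, 7, 8, 9, 11}; Keeper avoids the target exactly from the complement.

4, 10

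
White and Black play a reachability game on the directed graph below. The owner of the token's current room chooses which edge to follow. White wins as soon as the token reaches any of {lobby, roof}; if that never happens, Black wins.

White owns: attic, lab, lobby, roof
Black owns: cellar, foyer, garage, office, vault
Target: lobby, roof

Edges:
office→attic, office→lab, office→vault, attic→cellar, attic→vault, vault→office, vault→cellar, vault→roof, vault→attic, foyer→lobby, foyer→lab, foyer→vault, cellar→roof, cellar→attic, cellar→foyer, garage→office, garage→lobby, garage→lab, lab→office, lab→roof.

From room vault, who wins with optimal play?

A0 = {lobby, roof}
A1: add {lab} — lab (White) has lab→roof.
A2 = A1; e.g. office (Black) can still go to attic. Fixed point.
vault never enters the attractor, so Black can avoid the target forever.

Black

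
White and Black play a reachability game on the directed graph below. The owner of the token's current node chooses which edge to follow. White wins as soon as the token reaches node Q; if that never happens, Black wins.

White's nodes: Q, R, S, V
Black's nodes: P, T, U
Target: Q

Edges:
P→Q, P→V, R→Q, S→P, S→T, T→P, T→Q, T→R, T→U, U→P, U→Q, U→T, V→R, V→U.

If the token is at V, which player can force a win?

White

A0 = {Q}
A1: add {R} — R (White) has R→Q.
A2: add {V} — V (White) has V→R.
V ∈ A2, so White can force the target.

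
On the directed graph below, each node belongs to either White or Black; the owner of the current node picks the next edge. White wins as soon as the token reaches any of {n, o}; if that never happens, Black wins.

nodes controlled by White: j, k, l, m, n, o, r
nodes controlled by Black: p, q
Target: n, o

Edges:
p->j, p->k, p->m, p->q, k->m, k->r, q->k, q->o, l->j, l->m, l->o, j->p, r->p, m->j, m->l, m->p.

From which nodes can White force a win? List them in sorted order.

k, l, m, n, o, q

A0 = {n, o}
A1: add {l} — l (White) has l→o.
A2: add {m} — m (White) has m→l.
A3: add {k} — k (White) has k→m.
A4: add {q} — q (Black): all of {k, o} already in.
A5 = A4; e.g. j (White) has no edge into A4. Fixed point.
White's winning region = {k, l, m, n, o, q}.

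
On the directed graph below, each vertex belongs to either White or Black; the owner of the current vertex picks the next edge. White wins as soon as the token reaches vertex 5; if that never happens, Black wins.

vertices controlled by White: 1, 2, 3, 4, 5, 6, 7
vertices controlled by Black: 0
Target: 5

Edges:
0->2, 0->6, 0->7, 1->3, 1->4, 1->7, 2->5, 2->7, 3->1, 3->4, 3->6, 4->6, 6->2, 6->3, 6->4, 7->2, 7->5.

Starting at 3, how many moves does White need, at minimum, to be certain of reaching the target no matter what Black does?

A0 = {5}
A1: add {2, 7} — 2 (White) has 2→5; 7 (White) has 7→5.
A2: add {1, 6} — 1 (White) has 1→7; 6 (White) has 6→2.
A3: add {0, 3, 4} — 0 (Black): all of {2, 6, 7} already in; 3 (White) has 3→1; 4 (White) has 4→6.
A3 = all vertices. Fixed point.
3 enters the attractor at level 3, so White can force the target in 3 moves from there.

3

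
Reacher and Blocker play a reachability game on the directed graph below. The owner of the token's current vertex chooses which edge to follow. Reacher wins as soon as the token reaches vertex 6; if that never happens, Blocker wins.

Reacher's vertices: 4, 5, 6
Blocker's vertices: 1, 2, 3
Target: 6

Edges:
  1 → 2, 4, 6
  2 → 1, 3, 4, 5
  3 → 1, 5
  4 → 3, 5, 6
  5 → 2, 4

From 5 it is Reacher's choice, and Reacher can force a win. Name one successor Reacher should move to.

4

A0 = {6}
A1: add {4} — 4 (Reacher) has 4→6.
A2: add {5} — 5 (Reacher) has 5→4.
A3 = A2; e.g. 1 (Blocker) can still go to 2. Fixed point.
From 5, successor 4 is in the attractor (rank 1); the other successor 2 is not.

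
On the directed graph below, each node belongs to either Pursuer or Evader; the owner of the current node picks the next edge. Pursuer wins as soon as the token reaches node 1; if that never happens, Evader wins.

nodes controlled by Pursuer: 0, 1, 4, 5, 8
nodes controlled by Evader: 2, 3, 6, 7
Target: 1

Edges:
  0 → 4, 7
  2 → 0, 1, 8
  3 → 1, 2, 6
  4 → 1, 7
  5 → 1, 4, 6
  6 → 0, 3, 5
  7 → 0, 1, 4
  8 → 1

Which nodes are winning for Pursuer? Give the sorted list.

0, 1, 2, 4, 5, 7, 8

A0 = {1}
A1: add {4, 5, 8} — 4 (Pursuer) has 4→1; 5 (Pursuer) has 5→1; 8 (Pursuer) has 8→1.
A2: add {0} — 0 (Pursuer) has 0→4.
A3: add {2, 7} — 2 (Evader): all of {0, 1, 8} already in; 7 (Evader): all of {0, 1, 4} already in.
A4 = A3; e.g. 3 (Evader) can still go to 6. Fixed point.
Pursuer's winning region = {0, 1, 2, 4, 5, 7, 8}.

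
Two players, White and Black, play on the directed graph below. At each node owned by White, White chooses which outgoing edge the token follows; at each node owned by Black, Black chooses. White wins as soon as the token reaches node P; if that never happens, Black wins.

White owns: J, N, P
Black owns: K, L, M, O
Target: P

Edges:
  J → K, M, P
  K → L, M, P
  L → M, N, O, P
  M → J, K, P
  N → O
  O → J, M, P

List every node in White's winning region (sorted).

A0 = {P}
A1: add {J} — J (White) has J→P.
A2 = A1; e.g. K (Black) can still go to L. Fixed point.
White's winning region = {J, P}.

J, P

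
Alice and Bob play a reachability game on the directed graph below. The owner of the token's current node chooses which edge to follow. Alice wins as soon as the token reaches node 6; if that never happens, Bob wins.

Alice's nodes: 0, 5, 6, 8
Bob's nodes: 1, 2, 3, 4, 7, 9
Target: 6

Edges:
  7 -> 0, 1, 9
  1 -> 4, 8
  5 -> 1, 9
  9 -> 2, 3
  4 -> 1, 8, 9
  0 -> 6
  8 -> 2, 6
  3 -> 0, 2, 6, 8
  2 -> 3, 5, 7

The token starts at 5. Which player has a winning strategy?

Bob

A0 = {6}
A1: add {0, 8} — 0 (Alice) has 0→6; 8 (Alice) has 8→6.
A2 = A1; e.g. 1 (Bob) can still go to 4. Fixed point.
5 never enters the attractor, so Bob can avoid the target forever.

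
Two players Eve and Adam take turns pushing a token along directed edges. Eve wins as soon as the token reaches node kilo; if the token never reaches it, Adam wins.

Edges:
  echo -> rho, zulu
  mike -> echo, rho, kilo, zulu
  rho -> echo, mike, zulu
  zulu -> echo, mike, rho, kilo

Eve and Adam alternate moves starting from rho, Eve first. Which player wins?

Adam

Track states (vertex, player-to-move).
A0 = {(kilo,Eve), (kilo,Adam)}
A1: add {(mike,Eve), (zulu,Eve)}.
A2 = A1; e.g. (echo,Eve) stays out. (rho,Eve) never enters ⇒ Adam avoids the target.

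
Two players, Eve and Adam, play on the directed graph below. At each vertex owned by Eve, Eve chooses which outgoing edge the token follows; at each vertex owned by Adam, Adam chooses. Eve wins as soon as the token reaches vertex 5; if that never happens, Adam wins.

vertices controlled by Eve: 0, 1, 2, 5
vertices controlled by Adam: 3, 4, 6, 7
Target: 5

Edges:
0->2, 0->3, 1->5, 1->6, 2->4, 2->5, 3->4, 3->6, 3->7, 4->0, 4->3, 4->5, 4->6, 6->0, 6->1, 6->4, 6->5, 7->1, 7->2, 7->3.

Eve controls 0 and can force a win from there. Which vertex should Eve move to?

2

A0 = {5}
A1: add {1, 2} — 1 (Eve) has 1→5; 2 (Eve) has 2→5.
A2: add {0} — 0 (Eve) has 0→2.
A3 = A2; e.g. 3 (Adam) can still go to 4. Fixed point.
From 0, successor 2 is in the attractor (rank 1); the other successor 3 is not.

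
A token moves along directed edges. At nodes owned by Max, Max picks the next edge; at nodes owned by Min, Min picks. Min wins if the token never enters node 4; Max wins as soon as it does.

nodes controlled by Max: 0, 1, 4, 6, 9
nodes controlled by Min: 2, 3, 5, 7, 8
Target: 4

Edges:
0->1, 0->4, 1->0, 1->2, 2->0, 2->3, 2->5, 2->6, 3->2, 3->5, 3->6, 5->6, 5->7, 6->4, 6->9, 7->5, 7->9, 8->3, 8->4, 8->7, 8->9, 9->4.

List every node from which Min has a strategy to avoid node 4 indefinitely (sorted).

2, 3, 5, 7, 8

A0 = {4}
A1: add {0, 6, 9} — 0 (Max) has 0→4; 6 (Max) has 6→4; 9 (Max) has 9→4.
A2: add {1} — 1 (Max) has 1→0.
A3 = A2; e.g. 2 (Min) can still go to 3. Fixed point.
Max's attractor = {0, 1, 4, 6, 9}; Min avoids the target exactly from the complement.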